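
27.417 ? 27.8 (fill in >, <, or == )<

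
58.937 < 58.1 False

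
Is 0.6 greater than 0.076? Yes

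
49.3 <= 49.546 True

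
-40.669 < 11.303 True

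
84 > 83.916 True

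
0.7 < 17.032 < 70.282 True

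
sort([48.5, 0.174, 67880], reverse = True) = [67880, 48.5, 0.174]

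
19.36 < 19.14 False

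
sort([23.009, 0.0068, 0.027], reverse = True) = [23.009, 0.027, 0.0068]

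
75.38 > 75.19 True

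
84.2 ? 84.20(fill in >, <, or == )==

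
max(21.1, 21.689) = 21.689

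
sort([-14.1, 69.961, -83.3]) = [-83.3, -14.1, 69.961]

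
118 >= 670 False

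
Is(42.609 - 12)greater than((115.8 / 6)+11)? Yes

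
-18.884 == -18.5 False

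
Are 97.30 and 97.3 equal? Yes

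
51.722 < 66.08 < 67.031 True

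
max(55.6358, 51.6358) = 55.6358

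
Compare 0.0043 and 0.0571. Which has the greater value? 0.0571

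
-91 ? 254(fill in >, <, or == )<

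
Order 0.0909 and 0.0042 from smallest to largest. 0.0042, 0.0909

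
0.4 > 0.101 True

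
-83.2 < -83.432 False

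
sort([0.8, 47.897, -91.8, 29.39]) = [-91.8, 0.8, 29.39, 47.897]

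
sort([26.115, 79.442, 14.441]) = [14.441, 26.115, 79.442]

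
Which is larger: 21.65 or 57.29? 57.29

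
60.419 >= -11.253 True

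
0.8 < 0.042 False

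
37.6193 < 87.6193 True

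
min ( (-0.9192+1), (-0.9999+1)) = 0.0001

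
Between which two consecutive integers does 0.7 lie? 0 and 1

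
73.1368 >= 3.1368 True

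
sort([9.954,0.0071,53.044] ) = [0.0071,9.954,53.044]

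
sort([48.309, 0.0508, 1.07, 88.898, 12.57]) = [0.0508, 1.07, 12.57, 48.309, 88.898]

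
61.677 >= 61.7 False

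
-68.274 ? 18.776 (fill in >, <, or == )<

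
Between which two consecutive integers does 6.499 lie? 6 and 7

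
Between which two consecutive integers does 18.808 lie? 18 and 19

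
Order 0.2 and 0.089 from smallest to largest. 0.089, 0.2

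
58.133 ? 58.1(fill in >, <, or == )>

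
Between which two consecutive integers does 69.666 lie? 69 and 70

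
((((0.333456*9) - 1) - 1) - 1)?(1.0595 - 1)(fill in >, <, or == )<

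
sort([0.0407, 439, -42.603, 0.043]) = [-42.603, 0.0407, 0.043, 439]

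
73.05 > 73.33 False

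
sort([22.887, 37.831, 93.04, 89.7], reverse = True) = [93.04, 89.7, 37.831, 22.887]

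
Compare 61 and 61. They are equal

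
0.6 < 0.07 False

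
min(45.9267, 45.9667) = 45.9267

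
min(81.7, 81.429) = 81.429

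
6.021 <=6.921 True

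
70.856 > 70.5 True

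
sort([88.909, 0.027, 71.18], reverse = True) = [88.909, 71.18, 0.027]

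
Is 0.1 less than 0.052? No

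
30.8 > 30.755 True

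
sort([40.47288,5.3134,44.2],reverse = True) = [44.2,40.47288,5.3134]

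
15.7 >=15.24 True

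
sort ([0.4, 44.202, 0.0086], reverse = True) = [44.202, 0.4, 0.0086]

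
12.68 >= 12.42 True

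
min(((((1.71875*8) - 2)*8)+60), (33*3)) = 99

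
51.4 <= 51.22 False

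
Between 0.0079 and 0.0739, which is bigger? 0.0739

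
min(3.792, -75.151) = -75.151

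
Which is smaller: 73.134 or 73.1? 73.1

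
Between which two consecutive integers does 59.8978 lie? 59 and 60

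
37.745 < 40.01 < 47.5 True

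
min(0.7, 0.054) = 0.054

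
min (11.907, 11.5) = 11.5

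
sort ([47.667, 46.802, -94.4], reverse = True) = [47.667, 46.802, -94.4]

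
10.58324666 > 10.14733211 True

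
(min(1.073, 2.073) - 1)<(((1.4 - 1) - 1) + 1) True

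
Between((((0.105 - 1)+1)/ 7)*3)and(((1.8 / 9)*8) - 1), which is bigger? (((1.8 / 9)*8) - 1)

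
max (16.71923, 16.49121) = 16.71923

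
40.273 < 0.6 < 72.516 False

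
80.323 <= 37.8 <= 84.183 False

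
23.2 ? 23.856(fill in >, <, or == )<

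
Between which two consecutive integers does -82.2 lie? -83 and -82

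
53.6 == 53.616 False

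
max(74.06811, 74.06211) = 74.06811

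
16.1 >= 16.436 False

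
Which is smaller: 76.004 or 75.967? 75.967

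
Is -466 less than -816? No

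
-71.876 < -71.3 True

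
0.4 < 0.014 False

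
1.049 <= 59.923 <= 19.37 False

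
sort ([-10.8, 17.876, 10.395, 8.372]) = [-10.8, 8.372, 10.395, 17.876]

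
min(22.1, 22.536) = 22.1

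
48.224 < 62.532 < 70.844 True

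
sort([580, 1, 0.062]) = [0.062, 1, 580]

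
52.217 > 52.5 False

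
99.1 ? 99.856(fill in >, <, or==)<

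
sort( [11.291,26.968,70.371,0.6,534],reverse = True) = [534,70.371,26.968,11.291,0.6]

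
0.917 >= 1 False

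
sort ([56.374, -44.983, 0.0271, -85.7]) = [-85.7, -44.983, 0.0271, 56.374]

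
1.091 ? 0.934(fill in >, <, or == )>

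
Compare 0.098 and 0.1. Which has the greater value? 0.1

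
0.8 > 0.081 True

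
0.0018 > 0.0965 False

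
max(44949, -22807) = 44949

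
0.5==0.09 False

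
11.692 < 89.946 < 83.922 False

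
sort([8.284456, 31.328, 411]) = [8.284456, 31.328, 411]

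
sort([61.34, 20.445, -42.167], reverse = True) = [61.34, 20.445, -42.167]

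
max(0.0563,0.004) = 0.0563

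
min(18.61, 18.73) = 18.61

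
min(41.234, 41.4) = 41.234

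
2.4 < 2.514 True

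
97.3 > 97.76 False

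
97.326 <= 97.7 True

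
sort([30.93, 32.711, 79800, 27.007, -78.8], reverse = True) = [79800, 32.711, 30.93, 27.007, -78.8]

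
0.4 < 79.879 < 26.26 False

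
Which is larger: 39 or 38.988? 39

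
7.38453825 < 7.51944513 True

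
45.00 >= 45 True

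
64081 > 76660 False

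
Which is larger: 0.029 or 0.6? 0.6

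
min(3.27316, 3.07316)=3.07316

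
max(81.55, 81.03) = 81.55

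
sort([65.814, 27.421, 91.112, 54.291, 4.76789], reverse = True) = [91.112, 65.814, 54.291, 27.421, 4.76789]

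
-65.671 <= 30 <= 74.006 True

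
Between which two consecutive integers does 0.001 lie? 0 and 1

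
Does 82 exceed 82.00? No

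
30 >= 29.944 True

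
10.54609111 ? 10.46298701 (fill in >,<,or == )>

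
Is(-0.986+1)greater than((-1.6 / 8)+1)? No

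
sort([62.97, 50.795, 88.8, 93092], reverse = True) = [93092, 88.8, 62.97, 50.795]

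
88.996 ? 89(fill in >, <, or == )<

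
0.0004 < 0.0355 True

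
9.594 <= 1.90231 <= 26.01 False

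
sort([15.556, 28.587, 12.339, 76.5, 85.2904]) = [12.339, 15.556, 28.587, 76.5, 85.2904]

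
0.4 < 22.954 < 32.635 True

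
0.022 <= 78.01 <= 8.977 False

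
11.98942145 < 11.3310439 False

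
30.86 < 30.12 False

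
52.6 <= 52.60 True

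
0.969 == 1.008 False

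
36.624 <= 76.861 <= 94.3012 True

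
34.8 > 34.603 True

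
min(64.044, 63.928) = 63.928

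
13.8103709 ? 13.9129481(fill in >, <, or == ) <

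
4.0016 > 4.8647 False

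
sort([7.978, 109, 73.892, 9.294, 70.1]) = [7.978, 9.294, 70.1, 73.892, 109]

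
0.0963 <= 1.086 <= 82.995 True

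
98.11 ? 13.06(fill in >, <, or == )>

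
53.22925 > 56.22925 False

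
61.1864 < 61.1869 True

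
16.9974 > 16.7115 True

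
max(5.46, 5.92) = 5.92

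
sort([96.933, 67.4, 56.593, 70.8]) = [56.593, 67.4, 70.8, 96.933]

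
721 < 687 False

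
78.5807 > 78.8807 False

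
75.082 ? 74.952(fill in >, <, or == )>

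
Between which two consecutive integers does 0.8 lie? 0 and 1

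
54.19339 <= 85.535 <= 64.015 False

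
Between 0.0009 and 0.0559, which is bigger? 0.0559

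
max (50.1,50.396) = 50.396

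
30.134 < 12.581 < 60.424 False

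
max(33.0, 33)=33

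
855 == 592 False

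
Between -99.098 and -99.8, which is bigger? -99.098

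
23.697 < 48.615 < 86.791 True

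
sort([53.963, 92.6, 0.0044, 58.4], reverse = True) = [92.6, 58.4, 53.963, 0.0044]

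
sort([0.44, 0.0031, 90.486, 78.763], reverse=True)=[90.486, 78.763, 0.44, 0.0031]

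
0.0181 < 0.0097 False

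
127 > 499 False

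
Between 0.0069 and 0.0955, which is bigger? 0.0955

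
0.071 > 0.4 False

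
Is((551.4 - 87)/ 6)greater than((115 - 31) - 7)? Yes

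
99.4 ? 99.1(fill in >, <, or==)>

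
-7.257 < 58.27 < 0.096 False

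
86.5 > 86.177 True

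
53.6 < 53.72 True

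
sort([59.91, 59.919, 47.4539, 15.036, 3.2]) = [3.2, 15.036, 47.4539, 59.91, 59.919]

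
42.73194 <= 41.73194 False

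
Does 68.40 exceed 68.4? No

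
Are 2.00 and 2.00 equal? Yes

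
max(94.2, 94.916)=94.916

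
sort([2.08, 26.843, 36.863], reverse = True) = [36.863, 26.843, 2.08]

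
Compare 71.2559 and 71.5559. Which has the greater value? 71.5559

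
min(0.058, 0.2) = 0.058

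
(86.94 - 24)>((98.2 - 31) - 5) True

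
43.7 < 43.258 False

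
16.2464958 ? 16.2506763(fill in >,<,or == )<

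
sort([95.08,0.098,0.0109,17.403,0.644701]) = [0.0109,0.098,0.644701,17.403,95.08]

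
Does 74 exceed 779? No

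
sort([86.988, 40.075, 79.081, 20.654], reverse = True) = [86.988, 79.081, 40.075, 20.654]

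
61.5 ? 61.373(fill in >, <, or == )>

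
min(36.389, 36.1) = 36.1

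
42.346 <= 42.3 False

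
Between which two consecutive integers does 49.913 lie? 49 and 50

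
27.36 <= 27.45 True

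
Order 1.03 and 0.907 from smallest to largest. 0.907, 1.03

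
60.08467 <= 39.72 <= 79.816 False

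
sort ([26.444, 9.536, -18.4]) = [-18.4, 9.536, 26.444]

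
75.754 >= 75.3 True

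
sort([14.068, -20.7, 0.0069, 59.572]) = [-20.7, 0.0069, 14.068, 59.572]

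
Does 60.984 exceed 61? No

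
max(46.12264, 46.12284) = 46.12284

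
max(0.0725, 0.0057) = 0.0725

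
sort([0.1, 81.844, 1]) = [0.1, 1, 81.844]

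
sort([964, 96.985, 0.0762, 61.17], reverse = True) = [964, 96.985, 61.17, 0.0762]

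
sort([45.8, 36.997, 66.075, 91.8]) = [36.997, 45.8, 66.075, 91.8]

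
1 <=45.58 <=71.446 True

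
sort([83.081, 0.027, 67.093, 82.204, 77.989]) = [0.027, 67.093, 77.989, 82.204, 83.081]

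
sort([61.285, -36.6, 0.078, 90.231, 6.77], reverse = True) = [90.231, 61.285, 6.77, 0.078, -36.6]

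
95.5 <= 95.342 False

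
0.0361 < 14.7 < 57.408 True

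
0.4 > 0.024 True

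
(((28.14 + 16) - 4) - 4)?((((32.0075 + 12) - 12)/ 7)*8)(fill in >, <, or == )<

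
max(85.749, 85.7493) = 85.7493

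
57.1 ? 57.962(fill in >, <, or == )<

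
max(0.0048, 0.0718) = 0.0718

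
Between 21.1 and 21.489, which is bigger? 21.489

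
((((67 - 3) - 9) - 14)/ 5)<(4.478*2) True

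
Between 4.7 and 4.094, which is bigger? 4.7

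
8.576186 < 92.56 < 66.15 False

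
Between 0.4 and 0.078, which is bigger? 0.4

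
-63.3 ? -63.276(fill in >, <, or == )<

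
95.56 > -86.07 True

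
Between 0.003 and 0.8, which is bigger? 0.8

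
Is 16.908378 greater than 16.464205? Yes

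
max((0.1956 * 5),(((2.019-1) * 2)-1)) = 1.038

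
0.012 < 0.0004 False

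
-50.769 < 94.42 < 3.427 False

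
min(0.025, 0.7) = 0.025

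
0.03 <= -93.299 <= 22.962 False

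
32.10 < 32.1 False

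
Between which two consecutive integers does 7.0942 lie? 7 and 8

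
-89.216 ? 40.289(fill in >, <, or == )<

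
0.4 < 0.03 False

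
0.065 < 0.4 True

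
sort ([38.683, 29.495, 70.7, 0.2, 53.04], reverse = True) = [70.7, 53.04, 38.683, 29.495, 0.2]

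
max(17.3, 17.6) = 17.6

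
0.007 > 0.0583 False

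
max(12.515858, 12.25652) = 12.515858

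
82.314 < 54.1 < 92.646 False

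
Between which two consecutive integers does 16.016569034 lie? 16 and 17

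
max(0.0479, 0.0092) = 0.0479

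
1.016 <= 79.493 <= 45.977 False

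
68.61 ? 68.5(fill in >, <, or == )>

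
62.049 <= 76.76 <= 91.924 True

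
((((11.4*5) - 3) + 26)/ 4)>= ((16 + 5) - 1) True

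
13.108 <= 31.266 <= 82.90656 True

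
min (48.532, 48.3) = 48.3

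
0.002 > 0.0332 False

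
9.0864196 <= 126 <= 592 True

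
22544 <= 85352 True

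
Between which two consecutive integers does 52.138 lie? 52 and 53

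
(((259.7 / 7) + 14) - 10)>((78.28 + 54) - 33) False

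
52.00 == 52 True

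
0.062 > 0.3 False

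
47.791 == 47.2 False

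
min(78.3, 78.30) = 78.3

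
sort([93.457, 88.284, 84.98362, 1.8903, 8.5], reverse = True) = [93.457, 88.284, 84.98362, 8.5, 1.8903]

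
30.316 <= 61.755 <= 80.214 True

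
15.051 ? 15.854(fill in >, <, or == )<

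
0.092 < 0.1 True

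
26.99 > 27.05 False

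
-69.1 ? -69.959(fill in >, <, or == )>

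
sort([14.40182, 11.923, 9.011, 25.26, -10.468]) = [-10.468, 9.011, 11.923, 14.40182, 25.26]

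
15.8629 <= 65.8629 True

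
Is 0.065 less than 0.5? Yes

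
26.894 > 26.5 True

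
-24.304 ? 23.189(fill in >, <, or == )<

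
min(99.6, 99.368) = 99.368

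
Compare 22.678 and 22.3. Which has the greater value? 22.678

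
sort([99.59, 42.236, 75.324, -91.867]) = [-91.867, 42.236, 75.324, 99.59]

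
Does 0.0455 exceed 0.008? Yes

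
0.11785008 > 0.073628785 True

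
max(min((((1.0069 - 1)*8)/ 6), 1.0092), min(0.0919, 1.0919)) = 0.0919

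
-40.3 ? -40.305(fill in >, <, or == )>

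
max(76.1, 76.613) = 76.613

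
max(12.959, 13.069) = 13.069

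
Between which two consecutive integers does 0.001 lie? 0 and 1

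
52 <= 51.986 False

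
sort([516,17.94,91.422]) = [17.94,91.422,516]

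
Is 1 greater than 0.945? Yes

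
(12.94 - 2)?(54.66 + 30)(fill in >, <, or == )<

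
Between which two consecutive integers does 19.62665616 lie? 19 and 20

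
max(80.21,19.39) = 80.21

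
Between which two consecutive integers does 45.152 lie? 45 and 46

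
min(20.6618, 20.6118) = 20.6118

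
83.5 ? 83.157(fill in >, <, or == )>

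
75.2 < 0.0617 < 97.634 False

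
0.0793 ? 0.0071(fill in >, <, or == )>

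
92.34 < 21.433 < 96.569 False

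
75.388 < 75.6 True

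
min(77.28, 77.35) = 77.28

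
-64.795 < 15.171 True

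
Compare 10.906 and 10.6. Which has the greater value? 10.906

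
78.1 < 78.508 True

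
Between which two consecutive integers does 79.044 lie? 79 and 80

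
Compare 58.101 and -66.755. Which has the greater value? 58.101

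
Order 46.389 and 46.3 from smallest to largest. 46.3, 46.389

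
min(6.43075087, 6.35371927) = 6.35371927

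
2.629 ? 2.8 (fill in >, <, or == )<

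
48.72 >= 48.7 True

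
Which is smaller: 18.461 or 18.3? 18.3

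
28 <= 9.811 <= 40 False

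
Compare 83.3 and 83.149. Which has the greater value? 83.3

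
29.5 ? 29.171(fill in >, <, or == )>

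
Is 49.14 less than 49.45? Yes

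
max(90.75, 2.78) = 90.75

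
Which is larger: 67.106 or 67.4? 67.4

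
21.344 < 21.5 True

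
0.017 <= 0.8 True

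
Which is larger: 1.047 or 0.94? 1.047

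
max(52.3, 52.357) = 52.357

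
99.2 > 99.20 False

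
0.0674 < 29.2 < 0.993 False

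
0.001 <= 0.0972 True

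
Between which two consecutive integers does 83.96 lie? 83 and 84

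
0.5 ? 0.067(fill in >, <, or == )>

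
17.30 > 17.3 False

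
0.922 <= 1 True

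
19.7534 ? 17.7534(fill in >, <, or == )>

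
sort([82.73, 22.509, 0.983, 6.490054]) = [0.983, 6.490054, 22.509, 82.73]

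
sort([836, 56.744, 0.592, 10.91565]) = [0.592, 10.91565, 56.744, 836]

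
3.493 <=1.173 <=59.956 False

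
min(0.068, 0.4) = 0.068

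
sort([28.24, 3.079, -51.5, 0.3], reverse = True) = [28.24, 3.079, 0.3, -51.5]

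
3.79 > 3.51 True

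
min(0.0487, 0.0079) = 0.0079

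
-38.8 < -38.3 True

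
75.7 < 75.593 False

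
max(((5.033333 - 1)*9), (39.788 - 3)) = 36.788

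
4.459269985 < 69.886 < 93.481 True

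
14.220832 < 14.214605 False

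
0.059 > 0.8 False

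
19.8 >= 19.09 True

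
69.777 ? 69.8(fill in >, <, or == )<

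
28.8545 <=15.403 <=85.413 False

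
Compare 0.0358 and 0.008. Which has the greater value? 0.0358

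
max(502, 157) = 502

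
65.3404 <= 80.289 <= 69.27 False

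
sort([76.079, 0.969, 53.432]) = [0.969, 53.432, 76.079]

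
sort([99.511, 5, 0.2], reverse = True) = [99.511, 5, 0.2]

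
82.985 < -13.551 False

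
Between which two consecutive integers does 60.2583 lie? 60 and 61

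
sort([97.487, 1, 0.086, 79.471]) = [0.086, 1, 79.471, 97.487]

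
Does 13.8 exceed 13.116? Yes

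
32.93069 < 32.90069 False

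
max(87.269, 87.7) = 87.7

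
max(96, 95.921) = 96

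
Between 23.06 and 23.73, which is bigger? 23.73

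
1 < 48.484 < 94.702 True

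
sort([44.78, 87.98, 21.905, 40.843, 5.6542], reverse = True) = [87.98, 44.78, 40.843, 21.905, 5.6542]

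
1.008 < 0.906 False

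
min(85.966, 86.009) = 85.966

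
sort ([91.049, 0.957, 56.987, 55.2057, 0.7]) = [0.7, 0.957, 55.2057, 56.987, 91.049]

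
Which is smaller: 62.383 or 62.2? 62.2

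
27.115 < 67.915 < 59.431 False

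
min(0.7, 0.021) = 0.021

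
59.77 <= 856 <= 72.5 False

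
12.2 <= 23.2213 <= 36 True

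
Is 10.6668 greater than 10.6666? Yes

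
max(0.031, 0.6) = 0.6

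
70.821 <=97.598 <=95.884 False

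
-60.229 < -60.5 False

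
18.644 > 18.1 True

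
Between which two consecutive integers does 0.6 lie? 0 and 1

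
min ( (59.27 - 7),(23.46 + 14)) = 37.46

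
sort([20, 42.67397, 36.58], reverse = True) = [42.67397, 36.58, 20]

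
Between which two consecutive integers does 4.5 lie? 4 and 5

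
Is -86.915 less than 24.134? Yes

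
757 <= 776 True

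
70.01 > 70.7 False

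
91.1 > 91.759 False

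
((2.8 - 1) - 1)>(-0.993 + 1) True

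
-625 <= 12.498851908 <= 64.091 True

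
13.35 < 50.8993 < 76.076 True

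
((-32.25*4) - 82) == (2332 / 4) False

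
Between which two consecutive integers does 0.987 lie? 0 and 1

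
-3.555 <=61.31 True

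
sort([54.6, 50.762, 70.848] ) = [50.762, 54.6, 70.848]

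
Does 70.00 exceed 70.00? No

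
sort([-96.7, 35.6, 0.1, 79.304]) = [-96.7, 0.1, 35.6, 79.304]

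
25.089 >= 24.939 True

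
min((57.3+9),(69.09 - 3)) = 66.09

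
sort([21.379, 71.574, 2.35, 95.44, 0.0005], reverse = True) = [95.44, 71.574, 21.379, 2.35, 0.0005]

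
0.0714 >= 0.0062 True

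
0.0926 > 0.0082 True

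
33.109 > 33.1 True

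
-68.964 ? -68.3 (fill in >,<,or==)<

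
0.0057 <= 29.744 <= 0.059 False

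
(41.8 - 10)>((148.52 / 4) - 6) True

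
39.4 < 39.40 False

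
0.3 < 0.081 False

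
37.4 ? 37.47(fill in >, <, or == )<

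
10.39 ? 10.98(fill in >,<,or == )<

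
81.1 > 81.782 False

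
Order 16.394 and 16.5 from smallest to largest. 16.394,16.5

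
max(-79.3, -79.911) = -79.3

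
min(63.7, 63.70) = 63.7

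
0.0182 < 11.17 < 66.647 True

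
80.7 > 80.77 False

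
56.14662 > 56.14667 False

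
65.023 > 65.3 False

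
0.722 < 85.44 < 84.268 False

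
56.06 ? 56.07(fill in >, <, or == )<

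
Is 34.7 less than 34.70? No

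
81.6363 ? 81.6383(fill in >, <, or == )<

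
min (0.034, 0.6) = 0.034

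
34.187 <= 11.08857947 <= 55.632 False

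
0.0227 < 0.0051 False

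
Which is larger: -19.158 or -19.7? -19.158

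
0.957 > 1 False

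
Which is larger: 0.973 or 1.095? 1.095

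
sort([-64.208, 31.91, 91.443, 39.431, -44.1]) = [-64.208, -44.1, 31.91, 39.431, 91.443]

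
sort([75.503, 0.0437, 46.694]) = [0.0437, 46.694, 75.503]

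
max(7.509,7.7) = 7.7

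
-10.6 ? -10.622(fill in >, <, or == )>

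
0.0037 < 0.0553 True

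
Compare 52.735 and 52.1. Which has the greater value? 52.735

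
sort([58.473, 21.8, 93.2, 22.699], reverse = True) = [93.2, 58.473, 22.699, 21.8]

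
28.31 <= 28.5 True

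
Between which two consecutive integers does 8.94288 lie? 8 and 9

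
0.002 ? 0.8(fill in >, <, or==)<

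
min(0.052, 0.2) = 0.052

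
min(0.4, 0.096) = 0.096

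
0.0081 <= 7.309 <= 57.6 True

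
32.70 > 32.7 False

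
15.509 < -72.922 False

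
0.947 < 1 True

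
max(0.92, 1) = 1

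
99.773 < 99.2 False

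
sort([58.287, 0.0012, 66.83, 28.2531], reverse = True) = [66.83, 58.287, 28.2531, 0.0012]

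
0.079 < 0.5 True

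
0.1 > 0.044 True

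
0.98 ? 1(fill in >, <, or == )<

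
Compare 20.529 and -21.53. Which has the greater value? 20.529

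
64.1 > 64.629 False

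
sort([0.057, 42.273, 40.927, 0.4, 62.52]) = [0.057, 0.4, 40.927, 42.273, 62.52]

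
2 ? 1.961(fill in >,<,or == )>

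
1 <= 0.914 False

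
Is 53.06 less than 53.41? Yes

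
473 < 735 True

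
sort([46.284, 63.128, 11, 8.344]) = [8.344, 11, 46.284, 63.128]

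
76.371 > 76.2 True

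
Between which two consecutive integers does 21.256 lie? 21 and 22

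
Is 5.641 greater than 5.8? No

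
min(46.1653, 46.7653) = 46.1653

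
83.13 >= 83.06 True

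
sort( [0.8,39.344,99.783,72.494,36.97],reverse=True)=[99.783,72.494,39.344,36.97,0.8]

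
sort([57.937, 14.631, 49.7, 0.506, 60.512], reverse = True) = [60.512, 57.937, 49.7, 14.631, 0.506]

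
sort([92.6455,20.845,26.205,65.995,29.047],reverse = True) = [92.6455,65.995,29.047,26.205,20.845]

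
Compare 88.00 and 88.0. They are equal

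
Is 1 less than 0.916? No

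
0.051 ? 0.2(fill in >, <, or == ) <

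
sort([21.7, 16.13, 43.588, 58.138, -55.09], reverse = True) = [58.138, 43.588, 21.7, 16.13, -55.09]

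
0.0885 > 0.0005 True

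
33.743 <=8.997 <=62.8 False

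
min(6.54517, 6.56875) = 6.54517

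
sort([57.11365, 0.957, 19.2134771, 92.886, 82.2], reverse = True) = [92.886, 82.2, 57.11365, 19.2134771, 0.957]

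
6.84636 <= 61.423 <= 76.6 True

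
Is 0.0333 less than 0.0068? No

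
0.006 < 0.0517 True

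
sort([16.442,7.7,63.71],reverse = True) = [63.71,16.442,7.7]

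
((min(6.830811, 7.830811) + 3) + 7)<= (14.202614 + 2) False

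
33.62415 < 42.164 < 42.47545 True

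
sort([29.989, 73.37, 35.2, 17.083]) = [17.083, 29.989, 35.2, 73.37]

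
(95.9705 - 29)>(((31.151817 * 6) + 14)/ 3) True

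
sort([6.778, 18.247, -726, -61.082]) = [-726, -61.082, 6.778, 18.247]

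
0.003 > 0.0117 False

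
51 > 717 False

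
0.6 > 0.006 True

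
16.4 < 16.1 False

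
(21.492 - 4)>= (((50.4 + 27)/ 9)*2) True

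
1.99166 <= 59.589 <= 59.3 False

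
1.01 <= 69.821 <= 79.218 True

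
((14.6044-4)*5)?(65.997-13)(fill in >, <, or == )>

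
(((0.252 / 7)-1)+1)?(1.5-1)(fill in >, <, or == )<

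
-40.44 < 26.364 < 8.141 False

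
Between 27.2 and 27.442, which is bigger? 27.442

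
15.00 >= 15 True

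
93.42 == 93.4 False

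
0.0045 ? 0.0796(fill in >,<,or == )<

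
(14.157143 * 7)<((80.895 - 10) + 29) True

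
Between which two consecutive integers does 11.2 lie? 11 and 12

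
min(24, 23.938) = 23.938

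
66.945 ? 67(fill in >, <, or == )<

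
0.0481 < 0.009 False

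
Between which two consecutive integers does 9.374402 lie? 9 and 10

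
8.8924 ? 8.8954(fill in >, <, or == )<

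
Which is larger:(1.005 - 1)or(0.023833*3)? (0.023833*3)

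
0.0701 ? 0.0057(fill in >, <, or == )>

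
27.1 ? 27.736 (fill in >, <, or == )<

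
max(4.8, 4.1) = 4.8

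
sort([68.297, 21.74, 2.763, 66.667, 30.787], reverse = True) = [68.297, 66.667, 30.787, 21.74, 2.763]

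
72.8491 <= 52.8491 False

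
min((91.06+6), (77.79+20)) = 97.06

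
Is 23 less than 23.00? No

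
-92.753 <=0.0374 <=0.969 True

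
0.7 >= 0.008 True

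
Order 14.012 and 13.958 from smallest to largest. 13.958,14.012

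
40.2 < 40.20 False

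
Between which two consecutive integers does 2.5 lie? 2 and 3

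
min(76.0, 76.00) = 76.0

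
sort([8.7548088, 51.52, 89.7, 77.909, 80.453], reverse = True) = [89.7, 80.453, 77.909, 51.52, 8.7548088]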